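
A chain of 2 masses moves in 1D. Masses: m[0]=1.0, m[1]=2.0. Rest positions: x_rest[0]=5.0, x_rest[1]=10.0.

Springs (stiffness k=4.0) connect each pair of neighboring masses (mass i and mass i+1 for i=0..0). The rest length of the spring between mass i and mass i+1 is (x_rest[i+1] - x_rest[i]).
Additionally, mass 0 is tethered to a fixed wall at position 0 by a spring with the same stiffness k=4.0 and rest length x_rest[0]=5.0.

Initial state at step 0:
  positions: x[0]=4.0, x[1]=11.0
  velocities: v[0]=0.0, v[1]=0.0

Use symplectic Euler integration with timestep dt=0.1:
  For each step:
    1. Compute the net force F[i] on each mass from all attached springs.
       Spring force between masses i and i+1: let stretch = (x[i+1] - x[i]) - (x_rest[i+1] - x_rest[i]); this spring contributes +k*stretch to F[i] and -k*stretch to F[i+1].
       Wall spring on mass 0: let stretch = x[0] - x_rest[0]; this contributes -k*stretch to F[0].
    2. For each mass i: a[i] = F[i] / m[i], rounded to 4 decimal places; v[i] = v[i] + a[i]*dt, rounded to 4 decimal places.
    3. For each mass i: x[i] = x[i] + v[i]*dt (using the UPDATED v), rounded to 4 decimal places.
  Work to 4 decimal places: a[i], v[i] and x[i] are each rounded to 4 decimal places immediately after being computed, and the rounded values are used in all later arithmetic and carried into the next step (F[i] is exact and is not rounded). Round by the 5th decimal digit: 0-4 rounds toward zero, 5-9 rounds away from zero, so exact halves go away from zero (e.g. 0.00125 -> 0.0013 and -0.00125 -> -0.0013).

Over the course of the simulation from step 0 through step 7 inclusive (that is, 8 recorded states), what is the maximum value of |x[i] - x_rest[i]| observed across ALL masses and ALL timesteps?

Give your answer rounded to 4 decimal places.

Step 0: x=[4.0000 11.0000] v=[0.0000 0.0000]
Step 1: x=[4.1200 10.9600] v=[1.2000 -0.4000]
Step 2: x=[4.3488 10.8832] v=[2.2880 -0.7680]
Step 3: x=[4.6650 10.7757] v=[3.1622 -1.0749]
Step 4: x=[5.0391 10.6460] v=[3.7405 -1.2970]
Step 5: x=[5.4359 10.5042] v=[3.9676 -1.4184]
Step 6: x=[5.8180 10.3610] v=[3.8206 -1.4321]
Step 7: x=[6.1491 10.2269] v=[3.3106 -1.3407]
Max displacement = 1.1491

Answer: 1.1491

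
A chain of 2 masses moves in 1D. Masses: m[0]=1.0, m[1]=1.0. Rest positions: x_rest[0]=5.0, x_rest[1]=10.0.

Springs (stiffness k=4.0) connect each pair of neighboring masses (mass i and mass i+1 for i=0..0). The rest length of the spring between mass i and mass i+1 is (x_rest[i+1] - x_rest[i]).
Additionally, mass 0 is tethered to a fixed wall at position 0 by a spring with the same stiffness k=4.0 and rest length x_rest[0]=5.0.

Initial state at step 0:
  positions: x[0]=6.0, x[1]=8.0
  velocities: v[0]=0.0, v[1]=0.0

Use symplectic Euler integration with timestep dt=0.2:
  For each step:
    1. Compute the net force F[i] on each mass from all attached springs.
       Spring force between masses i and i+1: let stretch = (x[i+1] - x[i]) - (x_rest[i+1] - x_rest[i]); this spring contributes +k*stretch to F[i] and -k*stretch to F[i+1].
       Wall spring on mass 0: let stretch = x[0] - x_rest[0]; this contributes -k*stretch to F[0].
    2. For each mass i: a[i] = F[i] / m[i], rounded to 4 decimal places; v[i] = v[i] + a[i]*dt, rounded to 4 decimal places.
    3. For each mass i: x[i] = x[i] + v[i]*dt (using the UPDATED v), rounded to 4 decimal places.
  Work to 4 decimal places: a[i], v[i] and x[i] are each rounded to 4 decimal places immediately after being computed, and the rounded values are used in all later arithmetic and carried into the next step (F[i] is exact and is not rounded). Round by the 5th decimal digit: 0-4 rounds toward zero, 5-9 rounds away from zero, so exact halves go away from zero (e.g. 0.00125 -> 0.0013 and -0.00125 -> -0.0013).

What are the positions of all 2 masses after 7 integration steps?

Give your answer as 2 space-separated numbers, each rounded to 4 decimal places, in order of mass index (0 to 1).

Answer: 5.5680 10.0446

Derivation:
Step 0: x=[6.0000 8.0000] v=[0.0000 0.0000]
Step 1: x=[5.3600 8.4800] v=[-3.2000 2.4000]
Step 2: x=[4.3616 9.2608] v=[-4.9920 3.9040]
Step 3: x=[3.4492 10.0577] v=[-4.5619 3.9846]
Step 4: x=[3.0423 10.5973] v=[-2.0345 2.6978]
Step 5: x=[3.3574 10.7281] v=[1.5757 0.6538]
Step 6: x=[4.3147 10.4795] v=[4.7863 -1.2428]
Step 7: x=[5.5680 10.0446] v=[6.2664 -2.1746]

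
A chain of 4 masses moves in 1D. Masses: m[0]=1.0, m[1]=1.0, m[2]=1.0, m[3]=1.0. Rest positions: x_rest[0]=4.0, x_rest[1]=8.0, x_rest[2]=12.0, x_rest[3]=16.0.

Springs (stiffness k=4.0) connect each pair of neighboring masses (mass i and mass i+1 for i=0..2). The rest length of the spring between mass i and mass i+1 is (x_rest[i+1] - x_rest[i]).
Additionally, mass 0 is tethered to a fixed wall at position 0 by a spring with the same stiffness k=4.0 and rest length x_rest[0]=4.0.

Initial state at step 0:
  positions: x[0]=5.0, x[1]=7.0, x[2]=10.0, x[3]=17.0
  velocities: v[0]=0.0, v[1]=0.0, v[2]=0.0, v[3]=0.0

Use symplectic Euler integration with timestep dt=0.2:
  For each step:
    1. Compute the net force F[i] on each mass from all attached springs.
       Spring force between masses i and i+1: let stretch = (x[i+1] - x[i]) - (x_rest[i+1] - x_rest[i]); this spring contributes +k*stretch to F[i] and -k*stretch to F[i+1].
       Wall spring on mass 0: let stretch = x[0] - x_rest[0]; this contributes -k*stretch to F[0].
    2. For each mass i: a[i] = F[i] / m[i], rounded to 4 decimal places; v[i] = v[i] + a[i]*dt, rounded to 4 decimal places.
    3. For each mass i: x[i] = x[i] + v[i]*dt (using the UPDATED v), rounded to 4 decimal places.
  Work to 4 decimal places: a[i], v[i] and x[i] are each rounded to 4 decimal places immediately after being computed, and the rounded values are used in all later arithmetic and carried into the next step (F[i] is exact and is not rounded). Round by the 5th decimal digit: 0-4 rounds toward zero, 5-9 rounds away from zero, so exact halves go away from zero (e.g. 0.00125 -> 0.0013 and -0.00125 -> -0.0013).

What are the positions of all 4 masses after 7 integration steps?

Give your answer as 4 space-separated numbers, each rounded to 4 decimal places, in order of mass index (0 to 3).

Step 0: x=[5.0000 7.0000 10.0000 17.0000] v=[0.0000 0.0000 0.0000 0.0000]
Step 1: x=[4.5200 7.1600 10.6400 16.5200] v=[-2.4000 0.8000 3.2000 -2.4000]
Step 2: x=[3.7392 7.4544 11.6640 15.7392] v=[-3.9040 1.4720 5.1200 -3.9040]
Step 3: x=[2.9546 7.8279 12.6665 14.9464] v=[-3.9232 1.8675 5.0125 -3.9642]
Step 4: x=[2.4770 8.1958 13.2596 14.4288] v=[-2.3882 1.8397 2.9655 -2.5881]
Step 5: x=[2.5180 8.4589 13.2296 14.3641] v=[0.2052 1.3157 -0.1502 -0.3235]
Step 6: x=[3.1067 8.5348 12.6178 14.7579] v=[2.9435 0.3795 -3.0592 1.9689]
Step 7: x=[4.0668 8.3955 11.6951 15.4493] v=[4.8006 -0.6966 -4.6135 3.4568]

Answer: 4.0668 8.3955 11.6951 15.4493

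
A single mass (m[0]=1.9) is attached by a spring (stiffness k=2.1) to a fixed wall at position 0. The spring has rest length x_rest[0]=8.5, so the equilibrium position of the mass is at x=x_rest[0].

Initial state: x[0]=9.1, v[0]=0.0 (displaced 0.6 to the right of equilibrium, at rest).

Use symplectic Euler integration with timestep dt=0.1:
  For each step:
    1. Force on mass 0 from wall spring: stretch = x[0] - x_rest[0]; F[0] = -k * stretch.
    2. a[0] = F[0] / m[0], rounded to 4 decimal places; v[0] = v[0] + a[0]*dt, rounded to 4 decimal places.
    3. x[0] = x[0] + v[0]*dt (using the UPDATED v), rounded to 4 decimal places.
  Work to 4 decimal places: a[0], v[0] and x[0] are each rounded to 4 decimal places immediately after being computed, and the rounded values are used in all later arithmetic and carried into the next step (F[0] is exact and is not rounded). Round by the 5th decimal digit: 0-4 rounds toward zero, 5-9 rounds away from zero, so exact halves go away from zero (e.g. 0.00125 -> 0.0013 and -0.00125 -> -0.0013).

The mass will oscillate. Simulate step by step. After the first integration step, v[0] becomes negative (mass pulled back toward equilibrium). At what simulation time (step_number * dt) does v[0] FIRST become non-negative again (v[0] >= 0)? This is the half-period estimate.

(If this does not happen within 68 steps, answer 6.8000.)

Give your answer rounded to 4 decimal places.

Answer: 3.0000

Derivation:
Step 0: x=[9.1000] v=[0.0000]
Step 1: x=[9.0934] v=[-0.0663]
Step 2: x=[9.0802] v=[-0.1319]
Step 3: x=[9.0606] v=[-0.1960]
Step 4: x=[9.0348] v=[-0.2580]
Step 5: x=[9.0031] v=[-0.3171]
Step 6: x=[8.9658] v=[-0.3727]
Step 7: x=[8.9234] v=[-0.4242]
Step 8: x=[8.8763] v=[-0.4710]
Step 9: x=[8.8250] v=[-0.5126]
Step 10: x=[8.7702] v=[-0.5485]
Step 11: x=[8.7124] v=[-0.5784]
Step 12: x=[8.6522] v=[-0.6019]
Step 13: x=[8.5903] v=[-0.6187]
Step 14: x=[8.5274] v=[-0.6287]
Step 15: x=[8.4642] v=[-0.6317]
Step 16: x=[8.4014] v=[-0.6277]
Step 17: x=[8.3397] v=[-0.6168]
Step 18: x=[8.2798] v=[-0.5991]
Step 19: x=[8.2223] v=[-0.5748]
Step 20: x=[8.1679] v=[-0.5441]
Step 21: x=[8.1172] v=[-0.5074]
Step 22: x=[8.0707] v=[-0.4651]
Step 23: x=[8.0289] v=[-0.4177]
Step 24: x=[7.9923] v=[-0.3656]
Step 25: x=[7.9614] v=[-0.3095]
Step 26: x=[7.9364] v=[-0.2500]
Step 27: x=[7.9176] v=[-0.1877]
Step 28: x=[7.9053] v=[-0.1233]
Step 29: x=[7.8995] v=[-0.0576]
Step 30: x=[7.9004] v=[0.0088]
First v>=0 after going negative at step 30, time=3.0000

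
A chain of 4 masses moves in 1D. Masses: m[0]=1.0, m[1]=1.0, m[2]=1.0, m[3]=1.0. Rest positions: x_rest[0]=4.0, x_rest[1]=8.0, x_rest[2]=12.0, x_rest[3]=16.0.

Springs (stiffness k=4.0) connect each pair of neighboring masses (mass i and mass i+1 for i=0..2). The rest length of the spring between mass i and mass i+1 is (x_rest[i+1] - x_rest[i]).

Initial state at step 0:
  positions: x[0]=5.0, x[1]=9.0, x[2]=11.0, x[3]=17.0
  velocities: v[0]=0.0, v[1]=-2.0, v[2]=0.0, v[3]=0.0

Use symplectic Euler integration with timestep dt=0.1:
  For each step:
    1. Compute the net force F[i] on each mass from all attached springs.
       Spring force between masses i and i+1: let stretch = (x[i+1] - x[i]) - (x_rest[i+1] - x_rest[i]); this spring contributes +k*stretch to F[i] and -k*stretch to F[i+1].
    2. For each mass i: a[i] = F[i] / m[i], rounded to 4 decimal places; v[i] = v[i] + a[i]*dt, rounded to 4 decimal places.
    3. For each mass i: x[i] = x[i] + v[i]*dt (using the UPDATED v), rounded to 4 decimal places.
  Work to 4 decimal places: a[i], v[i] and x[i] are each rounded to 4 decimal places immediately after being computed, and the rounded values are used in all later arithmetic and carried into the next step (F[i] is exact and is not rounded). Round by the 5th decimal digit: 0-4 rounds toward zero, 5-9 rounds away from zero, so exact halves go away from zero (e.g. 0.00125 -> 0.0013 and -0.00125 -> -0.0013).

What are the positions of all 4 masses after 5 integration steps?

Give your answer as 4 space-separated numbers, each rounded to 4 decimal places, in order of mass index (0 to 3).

Step 0: x=[5.0000 9.0000 11.0000 17.0000] v=[0.0000 -2.0000 0.0000 0.0000]
Step 1: x=[5.0000 8.7200 11.1600 16.9200] v=[0.0000 -2.8000 1.6000 -0.8000]
Step 2: x=[4.9888 8.3888 11.4528 16.7696] v=[-0.1120 -3.3120 2.9280 -1.5040]
Step 3: x=[4.9536 8.0442 11.8357 16.5665] v=[-0.3520 -3.4464 3.8291 -2.0307]
Step 4: x=[4.8820 7.7276 12.2562 16.3342] v=[-0.7158 -3.1660 4.2048 -2.3230]
Step 5: x=[4.7642 7.4783 12.6587 16.0988] v=[-1.1776 -2.4928 4.0246 -2.3542]

Answer: 4.7642 7.4783 12.6587 16.0988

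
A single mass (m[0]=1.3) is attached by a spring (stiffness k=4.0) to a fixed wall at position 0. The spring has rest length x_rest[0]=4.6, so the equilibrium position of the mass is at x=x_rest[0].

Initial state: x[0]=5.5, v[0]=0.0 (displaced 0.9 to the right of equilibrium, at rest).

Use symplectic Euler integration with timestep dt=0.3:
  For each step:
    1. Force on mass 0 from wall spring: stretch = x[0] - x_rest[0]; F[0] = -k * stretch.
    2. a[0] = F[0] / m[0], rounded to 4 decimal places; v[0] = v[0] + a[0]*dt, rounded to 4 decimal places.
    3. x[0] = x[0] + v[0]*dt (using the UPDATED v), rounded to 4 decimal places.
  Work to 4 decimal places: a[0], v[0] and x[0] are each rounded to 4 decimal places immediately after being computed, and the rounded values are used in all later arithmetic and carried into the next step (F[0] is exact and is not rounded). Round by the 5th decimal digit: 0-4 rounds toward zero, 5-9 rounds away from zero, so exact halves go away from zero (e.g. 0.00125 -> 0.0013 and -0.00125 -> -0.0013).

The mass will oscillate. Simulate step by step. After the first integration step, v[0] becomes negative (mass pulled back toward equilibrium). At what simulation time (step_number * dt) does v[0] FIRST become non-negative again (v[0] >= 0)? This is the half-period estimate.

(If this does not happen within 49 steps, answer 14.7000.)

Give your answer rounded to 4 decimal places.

Answer: 1.8000

Derivation:
Step 0: x=[5.5000] v=[0.0000]
Step 1: x=[5.2508] v=[-0.8308]
Step 2: x=[4.8213] v=[-1.4316]
Step 3: x=[4.3305] v=[-1.6359]
Step 4: x=[3.9144] v=[-1.3871]
Step 5: x=[3.6881] v=[-0.7543]
Step 6: x=[3.7143] v=[0.0874]
First v>=0 after going negative at step 6, time=1.8000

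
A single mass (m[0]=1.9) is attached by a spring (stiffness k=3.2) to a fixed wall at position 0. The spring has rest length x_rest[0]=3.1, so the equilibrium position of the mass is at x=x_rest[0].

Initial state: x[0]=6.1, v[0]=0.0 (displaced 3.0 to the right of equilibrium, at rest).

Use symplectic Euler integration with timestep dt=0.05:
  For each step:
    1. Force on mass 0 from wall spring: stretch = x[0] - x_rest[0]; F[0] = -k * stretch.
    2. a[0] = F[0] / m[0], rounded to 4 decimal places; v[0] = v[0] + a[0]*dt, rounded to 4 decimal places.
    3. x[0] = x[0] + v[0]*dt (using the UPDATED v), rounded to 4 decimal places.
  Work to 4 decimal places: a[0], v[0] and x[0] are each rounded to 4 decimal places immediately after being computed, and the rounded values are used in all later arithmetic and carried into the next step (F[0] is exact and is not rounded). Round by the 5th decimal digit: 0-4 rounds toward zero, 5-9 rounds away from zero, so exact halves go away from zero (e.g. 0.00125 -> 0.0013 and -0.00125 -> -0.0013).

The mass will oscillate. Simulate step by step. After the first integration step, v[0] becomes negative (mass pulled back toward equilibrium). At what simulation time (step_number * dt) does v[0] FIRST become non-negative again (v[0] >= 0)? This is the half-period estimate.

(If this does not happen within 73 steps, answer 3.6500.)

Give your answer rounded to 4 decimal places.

Step 0: x=[6.1000] v=[0.0000]
Step 1: x=[6.0874] v=[-0.2526]
Step 2: x=[6.0622] v=[-0.5042]
Step 3: x=[6.0245] v=[-0.7537]
Step 4: x=[5.9745] v=[-1.0000]
Step 5: x=[5.9124] v=[-1.2421]
Step 6: x=[5.8385] v=[-1.4789]
Step 7: x=[5.7530] v=[-1.7095]
Step 8: x=[5.6564] v=[-1.9329]
Step 9: x=[5.5490] v=[-2.1482]
Step 10: x=[5.4313] v=[-2.3544]
Step 11: x=[5.3038] v=[-2.5507]
Step 12: x=[5.1670] v=[-2.7363]
Step 13: x=[5.0215] v=[-2.9104]
Step 14: x=[4.8679] v=[-3.0722]
Step 15: x=[4.7068] v=[-3.2211]
Step 16: x=[4.5390] v=[-3.3564]
Step 17: x=[4.3651] v=[-3.4776]
Step 18: x=[4.1859] v=[-3.5841]
Step 19: x=[4.0021] v=[-3.6755]
Step 20: x=[3.8145] v=[-3.7515]
Step 21: x=[3.6239] v=[-3.8117]
Step 22: x=[3.4311] v=[-3.8558]
Step 23: x=[3.2369] v=[-3.8837]
Step 24: x=[3.0421] v=[-3.8952]
Step 25: x=[2.8476] v=[-3.8903]
Step 26: x=[2.6542] v=[-3.8690]
Step 27: x=[2.4626] v=[-3.8315]
Step 28: x=[2.2737] v=[-3.7778]
Step 29: x=[2.0883] v=[-3.7082]
Step 30: x=[1.9072] v=[-3.6230]
Step 31: x=[1.7311] v=[-3.5226]
Step 32: x=[1.5607] v=[-3.4073]
Step 33: x=[1.3968] v=[-3.2777]
Step 34: x=[1.2401] v=[-3.1343]
Step 35: x=[1.0912] v=[-2.9777]
Step 36: x=[0.9508] v=[-2.8085]
Step 37: x=[0.8194] v=[-2.6275]
Step 38: x=[0.6976] v=[-2.4355]
Step 39: x=[0.5859] v=[-2.2332]
Step 40: x=[0.4848] v=[-2.0215]
Step 41: x=[0.3947] v=[-1.8013]
Step 42: x=[0.3160] v=[-1.5735]
Step 43: x=[0.2490] v=[-1.3391]
Step 44: x=[0.1941] v=[-1.0990]
Step 45: x=[0.1514] v=[-0.8543]
Step 46: x=[0.1211] v=[-0.6060]
Step 47: x=[0.1033] v=[-0.3551]
Step 48: x=[0.0982] v=[-0.1027]
Step 49: x=[0.1057] v=[0.1501]
First v>=0 after going negative at step 49, time=2.4500

Answer: 2.4500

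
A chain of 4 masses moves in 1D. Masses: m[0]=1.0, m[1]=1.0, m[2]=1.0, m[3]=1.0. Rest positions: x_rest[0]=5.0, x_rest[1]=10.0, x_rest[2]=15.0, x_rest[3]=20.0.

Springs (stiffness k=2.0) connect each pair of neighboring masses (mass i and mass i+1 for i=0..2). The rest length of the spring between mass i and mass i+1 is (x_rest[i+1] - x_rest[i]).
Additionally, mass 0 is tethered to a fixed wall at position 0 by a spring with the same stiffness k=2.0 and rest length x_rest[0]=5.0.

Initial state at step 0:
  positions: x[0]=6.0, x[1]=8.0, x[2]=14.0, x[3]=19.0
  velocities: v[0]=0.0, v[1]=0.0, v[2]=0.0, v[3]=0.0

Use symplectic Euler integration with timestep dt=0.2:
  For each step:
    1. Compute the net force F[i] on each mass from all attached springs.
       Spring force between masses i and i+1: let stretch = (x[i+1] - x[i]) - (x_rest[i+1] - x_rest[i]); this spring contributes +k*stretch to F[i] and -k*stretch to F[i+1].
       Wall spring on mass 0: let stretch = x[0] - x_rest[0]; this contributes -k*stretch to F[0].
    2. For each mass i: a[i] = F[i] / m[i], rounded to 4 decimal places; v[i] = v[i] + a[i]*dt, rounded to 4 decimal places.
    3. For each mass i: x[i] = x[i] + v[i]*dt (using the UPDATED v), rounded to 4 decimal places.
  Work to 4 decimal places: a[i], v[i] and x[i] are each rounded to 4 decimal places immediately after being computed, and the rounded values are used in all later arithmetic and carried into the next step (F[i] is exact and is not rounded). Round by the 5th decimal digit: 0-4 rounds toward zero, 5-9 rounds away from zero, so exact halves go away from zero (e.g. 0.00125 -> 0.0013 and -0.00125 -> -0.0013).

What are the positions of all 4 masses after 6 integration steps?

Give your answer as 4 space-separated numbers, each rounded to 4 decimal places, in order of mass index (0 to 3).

Step 0: x=[6.0000 8.0000 14.0000 19.0000] v=[0.0000 0.0000 0.0000 0.0000]
Step 1: x=[5.6800 8.3200 13.9200 19.0000] v=[-1.6000 1.6000 -0.4000 0.0000]
Step 2: x=[5.1168 8.8768 13.7984 18.9936] v=[-2.8160 2.7840 -0.6080 -0.0320]
Step 3: x=[4.4451 9.5265 13.6987 18.9716] v=[-3.3587 3.2486 -0.4986 -0.1101]
Step 4: x=[3.8243 10.1035 13.6870 18.9277] v=[-3.1042 2.8849 -0.0583 -0.2193]
Step 5: x=[3.3999 10.4648 13.8079 18.8646] v=[-2.1222 1.8066 0.6046 -0.3156]
Step 6: x=[3.2687 10.5284 14.0659 18.7969] v=[-0.6562 0.3179 1.2900 -0.3383]

Answer: 3.2687 10.5284 14.0659 18.7969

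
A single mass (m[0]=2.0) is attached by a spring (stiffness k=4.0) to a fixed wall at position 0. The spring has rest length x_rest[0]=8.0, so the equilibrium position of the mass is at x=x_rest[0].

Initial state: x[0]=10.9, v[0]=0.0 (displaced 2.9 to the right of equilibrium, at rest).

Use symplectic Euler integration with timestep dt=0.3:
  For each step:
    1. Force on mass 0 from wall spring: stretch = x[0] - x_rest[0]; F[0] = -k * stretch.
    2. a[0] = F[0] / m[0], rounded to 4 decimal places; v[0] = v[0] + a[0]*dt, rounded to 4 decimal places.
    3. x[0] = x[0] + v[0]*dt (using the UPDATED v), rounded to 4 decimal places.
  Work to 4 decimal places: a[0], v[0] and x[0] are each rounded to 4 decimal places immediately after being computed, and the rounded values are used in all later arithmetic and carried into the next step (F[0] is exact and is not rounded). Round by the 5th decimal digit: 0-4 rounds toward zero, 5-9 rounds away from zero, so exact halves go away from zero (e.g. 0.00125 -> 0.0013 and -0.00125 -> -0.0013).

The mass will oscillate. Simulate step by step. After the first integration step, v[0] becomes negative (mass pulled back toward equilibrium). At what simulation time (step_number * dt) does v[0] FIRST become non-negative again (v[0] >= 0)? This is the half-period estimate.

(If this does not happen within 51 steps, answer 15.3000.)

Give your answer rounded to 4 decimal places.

Answer: 2.4000

Derivation:
Step 0: x=[10.9000] v=[0.0000]
Step 1: x=[10.3780] v=[-1.7400]
Step 2: x=[9.4280] v=[-3.1668]
Step 3: x=[8.2209] v=[-4.0236]
Step 4: x=[6.9741] v=[-4.1561]
Step 5: x=[5.9119] v=[-3.5406]
Step 6: x=[5.2256] v=[-2.2877]
Step 7: x=[5.0387] v=[-0.6231]
Step 8: x=[5.3848] v=[1.1537]
First v>=0 after going negative at step 8, time=2.4000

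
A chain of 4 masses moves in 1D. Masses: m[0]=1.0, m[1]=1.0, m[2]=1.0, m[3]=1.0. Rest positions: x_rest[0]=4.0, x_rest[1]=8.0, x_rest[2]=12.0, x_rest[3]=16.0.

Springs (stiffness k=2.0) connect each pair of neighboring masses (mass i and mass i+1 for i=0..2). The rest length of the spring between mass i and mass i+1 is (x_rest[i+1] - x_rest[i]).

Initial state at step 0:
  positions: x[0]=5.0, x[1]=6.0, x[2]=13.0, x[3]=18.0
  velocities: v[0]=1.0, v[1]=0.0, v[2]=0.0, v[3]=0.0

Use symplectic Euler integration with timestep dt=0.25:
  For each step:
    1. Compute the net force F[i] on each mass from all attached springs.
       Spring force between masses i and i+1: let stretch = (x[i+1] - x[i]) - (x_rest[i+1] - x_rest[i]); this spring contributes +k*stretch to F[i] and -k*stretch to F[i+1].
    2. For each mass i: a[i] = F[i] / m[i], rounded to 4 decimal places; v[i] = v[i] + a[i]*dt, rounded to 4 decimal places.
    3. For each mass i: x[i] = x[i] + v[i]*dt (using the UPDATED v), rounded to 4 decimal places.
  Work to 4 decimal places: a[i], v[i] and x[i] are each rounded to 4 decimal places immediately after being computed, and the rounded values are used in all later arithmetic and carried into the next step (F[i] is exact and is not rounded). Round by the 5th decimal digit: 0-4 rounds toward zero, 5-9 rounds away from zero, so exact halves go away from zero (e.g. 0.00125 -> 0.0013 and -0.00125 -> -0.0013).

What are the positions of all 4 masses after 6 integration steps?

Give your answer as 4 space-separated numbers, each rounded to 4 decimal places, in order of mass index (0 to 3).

Step 0: x=[5.0000 6.0000 13.0000 18.0000] v=[1.0000 0.0000 0.0000 0.0000]
Step 1: x=[4.8750 6.7500 12.7500 17.8750] v=[-0.5000 3.0000 -1.0000 -0.5000]
Step 2: x=[4.4844 8.0156 12.3906 17.6094] v=[-1.5625 5.0625 -1.4375 -1.0625]
Step 3: x=[4.0352 9.3867 12.1367 17.1914] v=[-1.7969 5.4844 -1.0156 -1.6719]
Step 4: x=[3.7549 10.4326 12.1709 16.6416] v=[-1.1212 4.1837 0.1368 -2.1993]
Step 5: x=[3.8093 10.8611 12.5467 16.0329] v=[0.2177 1.7140 1.5030 -2.4347]
Step 6: x=[4.2452 10.6188 13.1475 15.4885] v=[1.7436 -0.9691 2.4033 -2.1778]

Answer: 4.2452 10.6188 13.1475 15.4885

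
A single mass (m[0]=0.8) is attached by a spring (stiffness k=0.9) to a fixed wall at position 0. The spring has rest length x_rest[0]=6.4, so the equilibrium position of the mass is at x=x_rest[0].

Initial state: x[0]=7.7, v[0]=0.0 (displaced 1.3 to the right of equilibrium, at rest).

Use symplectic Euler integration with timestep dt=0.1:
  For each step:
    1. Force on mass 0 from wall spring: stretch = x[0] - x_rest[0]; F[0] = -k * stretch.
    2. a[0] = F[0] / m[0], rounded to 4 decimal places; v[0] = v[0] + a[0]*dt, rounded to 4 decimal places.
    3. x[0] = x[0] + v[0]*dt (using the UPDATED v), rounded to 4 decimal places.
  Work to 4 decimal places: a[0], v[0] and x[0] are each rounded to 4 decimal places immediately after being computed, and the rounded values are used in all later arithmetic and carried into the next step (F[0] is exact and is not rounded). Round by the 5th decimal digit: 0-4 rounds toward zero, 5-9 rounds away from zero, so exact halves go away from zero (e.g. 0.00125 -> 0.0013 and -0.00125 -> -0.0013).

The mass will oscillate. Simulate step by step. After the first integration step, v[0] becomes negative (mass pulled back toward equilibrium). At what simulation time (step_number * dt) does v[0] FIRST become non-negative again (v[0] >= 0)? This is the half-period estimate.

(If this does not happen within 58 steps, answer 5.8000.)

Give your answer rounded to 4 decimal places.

Step 0: x=[7.7000] v=[0.0000]
Step 1: x=[7.6854] v=[-0.1463]
Step 2: x=[7.6563] v=[-0.2909]
Step 3: x=[7.6131] v=[-0.4322]
Step 4: x=[7.5562] v=[-0.5687]
Step 5: x=[7.4863] v=[-0.6988]
Step 6: x=[7.4042] v=[-0.8210]
Step 7: x=[7.3108] v=[-0.9340]
Step 8: x=[7.2072] v=[-1.0365]
Step 9: x=[7.0945] v=[-1.1273]
Step 10: x=[6.9740] v=[-1.2054]
Step 11: x=[6.8470] v=[-1.2700]
Step 12: x=[6.7150] v=[-1.3203]
Step 13: x=[6.5794] v=[-1.3557]
Step 14: x=[6.4418] v=[-1.3759]
Step 15: x=[6.3037] v=[-1.3806]
Step 16: x=[6.1667] v=[-1.3698]
Step 17: x=[6.0323] v=[-1.3436]
Step 18: x=[5.9021] v=[-1.3022]
Step 19: x=[5.7775] v=[-1.2462]
Step 20: x=[5.6599] v=[-1.1762]
Step 21: x=[5.5506] v=[-1.0929]
Step 22: x=[5.4509] v=[-0.9973]
Step 23: x=[5.3619] v=[-0.8905]
Step 24: x=[5.2845] v=[-0.7737]
Step 25: x=[5.2197] v=[-0.6482]
Step 26: x=[5.1682] v=[-0.5154]
Step 27: x=[5.1305] v=[-0.3768]
Step 28: x=[5.1071] v=[-0.2340]
Step 29: x=[5.0982] v=[-0.0886]
Step 30: x=[5.1040] v=[0.0579]
First v>=0 after going negative at step 30, time=3.0000

Answer: 3.0000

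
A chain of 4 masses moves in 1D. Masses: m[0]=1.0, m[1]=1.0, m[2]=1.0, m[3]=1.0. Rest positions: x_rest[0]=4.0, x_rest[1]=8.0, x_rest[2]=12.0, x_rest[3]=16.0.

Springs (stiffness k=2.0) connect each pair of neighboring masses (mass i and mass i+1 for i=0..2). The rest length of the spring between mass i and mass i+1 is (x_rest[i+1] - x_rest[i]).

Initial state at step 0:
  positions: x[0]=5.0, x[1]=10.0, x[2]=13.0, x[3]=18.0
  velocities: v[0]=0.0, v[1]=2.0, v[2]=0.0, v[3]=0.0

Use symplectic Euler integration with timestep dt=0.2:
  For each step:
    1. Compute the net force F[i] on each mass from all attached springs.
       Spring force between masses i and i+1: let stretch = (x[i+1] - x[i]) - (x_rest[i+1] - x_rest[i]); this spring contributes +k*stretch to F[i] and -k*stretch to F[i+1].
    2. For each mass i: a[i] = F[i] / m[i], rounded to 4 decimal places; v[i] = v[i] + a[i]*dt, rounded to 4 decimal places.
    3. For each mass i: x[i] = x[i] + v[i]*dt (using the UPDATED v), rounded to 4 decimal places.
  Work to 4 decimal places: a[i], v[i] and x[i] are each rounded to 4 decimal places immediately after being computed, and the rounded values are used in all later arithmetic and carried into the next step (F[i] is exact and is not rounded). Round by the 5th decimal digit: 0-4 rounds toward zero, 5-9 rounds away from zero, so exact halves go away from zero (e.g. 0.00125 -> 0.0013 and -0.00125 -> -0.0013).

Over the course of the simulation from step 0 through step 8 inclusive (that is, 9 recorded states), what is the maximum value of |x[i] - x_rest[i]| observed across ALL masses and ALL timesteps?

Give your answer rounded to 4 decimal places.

Step 0: x=[5.0000 10.0000 13.0000 18.0000] v=[0.0000 2.0000 0.0000 0.0000]
Step 1: x=[5.0800 10.2400 13.1600 17.9200] v=[0.4000 1.2000 0.8000 -0.4000]
Step 2: x=[5.2528 10.3008 13.4672 17.7792] v=[0.8640 0.3040 1.5360 -0.7040]
Step 3: x=[5.5094 10.2111 13.8660 17.6134] v=[1.2832 -0.4486 1.9942 -0.8288]
Step 4: x=[5.8222 10.0376 14.2722 17.4678] v=[1.5639 -0.8673 2.0312 -0.7278]
Step 5: x=[6.1522 9.8657 14.5953 17.3866] v=[1.6501 -0.8596 1.6156 -0.4060]
Step 6: x=[6.4593 9.7751 14.7634 17.4021] v=[1.5355 -0.4532 0.8403 0.0775]
Step 7: x=[6.7117 9.8183 14.7435 17.5265] v=[1.2618 0.2158 -0.0995 0.6220]
Step 8: x=[6.8926 10.0069 14.5522 17.7483] v=[0.9044 0.9432 -0.9564 1.1088]
Max displacement = 2.8926

Answer: 2.8926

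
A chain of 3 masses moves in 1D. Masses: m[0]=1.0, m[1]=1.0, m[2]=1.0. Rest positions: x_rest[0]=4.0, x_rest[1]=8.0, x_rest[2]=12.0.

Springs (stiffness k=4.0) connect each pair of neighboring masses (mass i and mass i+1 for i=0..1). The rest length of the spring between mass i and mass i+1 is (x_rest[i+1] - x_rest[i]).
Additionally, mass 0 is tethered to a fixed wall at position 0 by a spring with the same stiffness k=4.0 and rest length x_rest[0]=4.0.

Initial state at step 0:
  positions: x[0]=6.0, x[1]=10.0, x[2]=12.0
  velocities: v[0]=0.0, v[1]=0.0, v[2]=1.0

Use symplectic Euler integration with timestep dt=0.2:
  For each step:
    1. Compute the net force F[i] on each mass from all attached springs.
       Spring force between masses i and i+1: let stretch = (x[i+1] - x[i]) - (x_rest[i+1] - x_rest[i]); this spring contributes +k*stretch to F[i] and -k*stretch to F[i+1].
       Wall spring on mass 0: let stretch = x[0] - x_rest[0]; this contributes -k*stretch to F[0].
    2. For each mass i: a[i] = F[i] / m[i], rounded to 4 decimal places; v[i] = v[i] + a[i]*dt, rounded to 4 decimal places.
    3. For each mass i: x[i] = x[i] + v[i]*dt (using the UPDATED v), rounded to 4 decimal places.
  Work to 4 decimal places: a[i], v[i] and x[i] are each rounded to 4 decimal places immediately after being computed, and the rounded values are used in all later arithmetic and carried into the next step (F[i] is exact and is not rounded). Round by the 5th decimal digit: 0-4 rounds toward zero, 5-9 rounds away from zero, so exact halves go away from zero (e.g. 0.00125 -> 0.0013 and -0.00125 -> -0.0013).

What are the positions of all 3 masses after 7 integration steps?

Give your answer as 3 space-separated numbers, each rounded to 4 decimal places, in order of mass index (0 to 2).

Answer: 2.9793 8.4031 13.7811

Derivation:
Step 0: x=[6.0000 10.0000 12.0000] v=[0.0000 0.0000 1.0000]
Step 1: x=[5.6800 9.6800 12.5200] v=[-1.6000 -1.6000 2.6000]
Step 2: x=[5.0912 9.1744 13.2256] v=[-2.9440 -2.5280 3.5280]
Step 3: x=[4.3411 8.6637 13.9230] v=[-3.7504 -2.5536 3.4870]
Step 4: x=[3.5881 8.3029 14.4189] v=[-3.7652 -1.8042 2.4796]
Step 5: x=[3.0153 8.1663 14.5763] v=[-2.8638 -0.6832 0.7868]
Step 6: x=[2.7843 8.2311 14.3481] v=[-1.1552 0.3240 -1.1412]
Step 7: x=[2.9793 8.4031 13.7811] v=[0.9748 0.8602 -2.8348]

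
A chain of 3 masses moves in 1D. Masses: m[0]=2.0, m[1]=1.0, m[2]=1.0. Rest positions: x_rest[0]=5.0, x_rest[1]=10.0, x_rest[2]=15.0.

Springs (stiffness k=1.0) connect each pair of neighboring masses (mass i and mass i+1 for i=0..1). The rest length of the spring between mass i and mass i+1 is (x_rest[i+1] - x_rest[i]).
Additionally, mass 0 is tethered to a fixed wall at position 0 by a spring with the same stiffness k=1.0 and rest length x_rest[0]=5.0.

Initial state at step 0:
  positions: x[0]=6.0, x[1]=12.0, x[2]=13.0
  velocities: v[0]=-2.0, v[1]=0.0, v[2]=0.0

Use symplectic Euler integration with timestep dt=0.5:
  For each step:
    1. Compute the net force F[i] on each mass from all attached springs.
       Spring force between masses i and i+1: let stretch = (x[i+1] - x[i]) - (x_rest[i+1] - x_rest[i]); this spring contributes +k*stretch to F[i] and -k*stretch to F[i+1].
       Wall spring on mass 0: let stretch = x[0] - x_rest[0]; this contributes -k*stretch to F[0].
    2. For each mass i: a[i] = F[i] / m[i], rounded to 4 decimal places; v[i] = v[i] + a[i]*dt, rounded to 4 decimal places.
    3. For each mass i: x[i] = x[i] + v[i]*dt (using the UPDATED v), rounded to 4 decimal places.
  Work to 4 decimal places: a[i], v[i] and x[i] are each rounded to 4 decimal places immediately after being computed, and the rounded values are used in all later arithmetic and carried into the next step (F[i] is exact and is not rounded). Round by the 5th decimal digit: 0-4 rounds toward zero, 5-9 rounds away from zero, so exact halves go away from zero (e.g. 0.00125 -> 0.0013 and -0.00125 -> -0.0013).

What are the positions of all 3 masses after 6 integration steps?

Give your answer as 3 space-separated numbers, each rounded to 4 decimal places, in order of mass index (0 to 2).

Step 0: x=[6.0000 12.0000 13.0000] v=[-2.0000 0.0000 0.0000]
Step 1: x=[5.0000 10.7500 14.0000] v=[-2.0000 -2.5000 2.0000]
Step 2: x=[4.0938 8.8750 15.4375] v=[-1.8125 -3.7500 2.8750]
Step 3: x=[3.2735 7.4453 16.4844] v=[-1.6407 -2.8594 2.0938]
Step 4: x=[2.5655 7.2324 16.5216] v=[-1.4161 -0.4258 0.0743]
Step 5: x=[2.1201 8.1751 15.4865] v=[-0.8908 1.8854 -2.0703]
Step 6: x=[2.1666 9.4319 13.8735] v=[0.0930 2.5136 -3.2260]

Answer: 2.1666 9.4319 13.8735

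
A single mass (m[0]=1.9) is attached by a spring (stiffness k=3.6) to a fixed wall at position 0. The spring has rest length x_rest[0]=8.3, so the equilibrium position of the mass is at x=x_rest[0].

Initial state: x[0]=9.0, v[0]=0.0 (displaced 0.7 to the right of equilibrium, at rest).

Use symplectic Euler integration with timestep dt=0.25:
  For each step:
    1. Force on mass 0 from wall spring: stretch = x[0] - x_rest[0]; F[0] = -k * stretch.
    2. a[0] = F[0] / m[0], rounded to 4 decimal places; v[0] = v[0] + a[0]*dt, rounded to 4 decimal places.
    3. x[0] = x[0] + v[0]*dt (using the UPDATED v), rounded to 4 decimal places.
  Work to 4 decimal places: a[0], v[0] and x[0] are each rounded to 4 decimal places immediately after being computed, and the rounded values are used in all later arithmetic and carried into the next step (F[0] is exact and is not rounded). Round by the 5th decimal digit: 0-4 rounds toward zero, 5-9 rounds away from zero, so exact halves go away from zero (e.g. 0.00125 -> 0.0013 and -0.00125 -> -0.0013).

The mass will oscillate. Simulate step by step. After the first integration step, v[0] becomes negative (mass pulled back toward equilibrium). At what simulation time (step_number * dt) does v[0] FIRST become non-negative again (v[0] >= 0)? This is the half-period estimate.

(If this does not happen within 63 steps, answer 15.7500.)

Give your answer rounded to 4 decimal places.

Answer: 2.5000

Derivation:
Step 0: x=[9.0000] v=[0.0000]
Step 1: x=[8.9171] v=[-0.3316]
Step 2: x=[8.7611] v=[-0.6239]
Step 3: x=[8.5505] v=[-0.8423]
Step 4: x=[8.3103] v=[-0.9610]
Step 5: x=[8.0688] v=[-0.9659]
Step 6: x=[7.8547] v=[-0.8564]
Step 7: x=[7.6933] v=[-0.6455]
Step 8: x=[7.6038] v=[-0.3581]
Step 9: x=[7.5967] v=[-0.0283]
Step 10: x=[7.6729] v=[0.3049]
First v>=0 after going negative at step 10, time=2.5000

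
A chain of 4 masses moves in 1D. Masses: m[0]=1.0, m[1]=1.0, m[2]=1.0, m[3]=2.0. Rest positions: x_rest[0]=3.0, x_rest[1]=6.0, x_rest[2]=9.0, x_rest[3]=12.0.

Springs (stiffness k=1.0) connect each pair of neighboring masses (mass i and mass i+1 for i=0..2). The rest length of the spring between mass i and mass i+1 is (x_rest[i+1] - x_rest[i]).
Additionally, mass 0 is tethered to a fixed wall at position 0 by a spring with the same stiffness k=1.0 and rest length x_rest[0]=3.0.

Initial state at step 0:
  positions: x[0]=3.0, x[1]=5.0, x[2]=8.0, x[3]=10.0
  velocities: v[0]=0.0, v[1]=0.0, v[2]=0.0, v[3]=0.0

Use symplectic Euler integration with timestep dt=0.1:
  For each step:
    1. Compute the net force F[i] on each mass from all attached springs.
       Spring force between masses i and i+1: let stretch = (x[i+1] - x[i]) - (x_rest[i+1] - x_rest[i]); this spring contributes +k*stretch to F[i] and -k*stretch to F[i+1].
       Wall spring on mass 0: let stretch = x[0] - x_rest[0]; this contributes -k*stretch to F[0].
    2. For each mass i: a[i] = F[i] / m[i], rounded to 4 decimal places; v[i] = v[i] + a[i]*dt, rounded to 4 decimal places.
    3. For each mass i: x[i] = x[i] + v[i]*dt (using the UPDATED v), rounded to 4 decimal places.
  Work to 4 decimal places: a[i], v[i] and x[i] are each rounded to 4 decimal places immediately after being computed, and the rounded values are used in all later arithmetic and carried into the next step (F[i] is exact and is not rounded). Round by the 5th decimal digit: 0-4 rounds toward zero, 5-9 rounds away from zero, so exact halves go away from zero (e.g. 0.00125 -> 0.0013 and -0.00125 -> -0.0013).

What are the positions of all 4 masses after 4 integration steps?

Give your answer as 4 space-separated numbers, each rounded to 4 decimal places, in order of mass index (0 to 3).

Step 0: x=[3.0000 5.0000 8.0000 10.0000] v=[0.0000 0.0000 0.0000 0.0000]
Step 1: x=[2.9900 5.0100 7.9900 10.0050] v=[-0.1000 0.1000 -0.1000 0.0500]
Step 2: x=[2.9703 5.0296 7.9704 10.0149] v=[-0.1970 0.1960 -0.1965 0.0993]
Step 3: x=[2.9415 5.0580 7.9418 10.0296] v=[-0.2881 0.2842 -0.2861 0.1471]
Step 4: x=[2.9044 5.0941 7.9052 10.0489] v=[-0.3706 0.3609 -0.3657 0.1927]

Answer: 2.9044 5.0941 7.9052 10.0489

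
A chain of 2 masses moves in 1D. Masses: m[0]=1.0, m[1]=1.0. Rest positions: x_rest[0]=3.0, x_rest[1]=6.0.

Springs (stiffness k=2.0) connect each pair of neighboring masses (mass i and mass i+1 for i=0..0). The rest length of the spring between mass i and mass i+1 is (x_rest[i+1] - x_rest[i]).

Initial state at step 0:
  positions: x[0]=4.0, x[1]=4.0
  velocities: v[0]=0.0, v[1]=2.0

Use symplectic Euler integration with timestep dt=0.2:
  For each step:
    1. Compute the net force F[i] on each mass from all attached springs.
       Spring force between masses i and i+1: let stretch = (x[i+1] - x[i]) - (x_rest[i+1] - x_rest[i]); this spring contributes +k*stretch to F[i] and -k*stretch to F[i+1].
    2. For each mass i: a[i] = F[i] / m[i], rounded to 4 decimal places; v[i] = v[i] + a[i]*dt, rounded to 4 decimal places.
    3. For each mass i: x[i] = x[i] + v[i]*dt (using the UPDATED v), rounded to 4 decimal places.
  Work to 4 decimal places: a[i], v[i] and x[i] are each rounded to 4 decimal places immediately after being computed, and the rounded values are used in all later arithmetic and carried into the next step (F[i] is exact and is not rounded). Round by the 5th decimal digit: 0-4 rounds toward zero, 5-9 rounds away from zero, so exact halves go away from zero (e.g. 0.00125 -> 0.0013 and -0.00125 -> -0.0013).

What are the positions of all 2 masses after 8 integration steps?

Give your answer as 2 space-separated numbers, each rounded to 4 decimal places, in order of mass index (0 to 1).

Answer: 2.6702 8.5298

Derivation:
Step 0: x=[4.0000 4.0000] v=[0.0000 2.0000]
Step 1: x=[3.7600 4.6400] v=[-1.2000 3.2000]
Step 2: x=[3.3504 5.4496] v=[-2.0480 4.0480]
Step 3: x=[2.8687 6.3313] v=[-2.4083 4.4083]
Step 4: x=[2.4240 7.1760] v=[-2.2233 4.2233]
Step 5: x=[2.1195 7.8805] v=[-1.5225 3.5225]
Step 6: x=[2.0359 8.3641] v=[-0.4181 2.4181]
Step 7: x=[2.2185 8.5815] v=[0.9132 1.0868]
Step 8: x=[2.6702 8.5298] v=[2.2584 -0.2584]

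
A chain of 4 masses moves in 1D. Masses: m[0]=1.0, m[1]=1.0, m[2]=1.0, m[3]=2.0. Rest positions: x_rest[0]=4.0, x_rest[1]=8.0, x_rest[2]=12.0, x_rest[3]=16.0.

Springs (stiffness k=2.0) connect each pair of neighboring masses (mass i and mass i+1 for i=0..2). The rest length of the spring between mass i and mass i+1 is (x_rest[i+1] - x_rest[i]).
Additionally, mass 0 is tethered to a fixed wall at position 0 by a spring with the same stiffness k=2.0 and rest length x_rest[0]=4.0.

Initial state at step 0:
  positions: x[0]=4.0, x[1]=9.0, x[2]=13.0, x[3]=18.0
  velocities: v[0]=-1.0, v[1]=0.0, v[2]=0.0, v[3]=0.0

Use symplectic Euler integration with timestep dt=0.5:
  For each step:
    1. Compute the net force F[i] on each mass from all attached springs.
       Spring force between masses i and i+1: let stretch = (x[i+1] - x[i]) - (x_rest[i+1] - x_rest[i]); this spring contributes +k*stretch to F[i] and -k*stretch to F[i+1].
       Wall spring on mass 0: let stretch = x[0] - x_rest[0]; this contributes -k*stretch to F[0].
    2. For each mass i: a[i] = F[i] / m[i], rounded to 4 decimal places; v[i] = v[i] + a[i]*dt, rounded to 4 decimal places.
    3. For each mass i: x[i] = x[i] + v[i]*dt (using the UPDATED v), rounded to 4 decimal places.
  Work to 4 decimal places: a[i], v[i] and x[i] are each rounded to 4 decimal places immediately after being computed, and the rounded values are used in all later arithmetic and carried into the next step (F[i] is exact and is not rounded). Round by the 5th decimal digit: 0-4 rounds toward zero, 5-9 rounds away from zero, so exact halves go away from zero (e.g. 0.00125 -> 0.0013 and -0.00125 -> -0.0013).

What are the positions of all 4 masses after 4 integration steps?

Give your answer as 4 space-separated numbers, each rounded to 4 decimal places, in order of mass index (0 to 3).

Step 0: x=[4.0000 9.0000 13.0000 18.0000] v=[-1.0000 0.0000 0.0000 0.0000]
Step 1: x=[4.0000 8.5000 13.5000 17.7500] v=[0.0000 -1.0000 1.0000 -0.5000]
Step 2: x=[4.2500 8.2500 13.6250 17.4375] v=[0.5000 -0.5000 0.2500 -0.6250]
Step 3: x=[4.3750 8.6875 12.9688 17.1719] v=[0.2500 0.8750 -1.3125 -0.5313]
Step 4: x=[4.4688 9.1094 12.2735 16.8555] v=[0.1875 0.8438 -1.3907 -0.6329]

Answer: 4.4688 9.1094 12.2735 16.8555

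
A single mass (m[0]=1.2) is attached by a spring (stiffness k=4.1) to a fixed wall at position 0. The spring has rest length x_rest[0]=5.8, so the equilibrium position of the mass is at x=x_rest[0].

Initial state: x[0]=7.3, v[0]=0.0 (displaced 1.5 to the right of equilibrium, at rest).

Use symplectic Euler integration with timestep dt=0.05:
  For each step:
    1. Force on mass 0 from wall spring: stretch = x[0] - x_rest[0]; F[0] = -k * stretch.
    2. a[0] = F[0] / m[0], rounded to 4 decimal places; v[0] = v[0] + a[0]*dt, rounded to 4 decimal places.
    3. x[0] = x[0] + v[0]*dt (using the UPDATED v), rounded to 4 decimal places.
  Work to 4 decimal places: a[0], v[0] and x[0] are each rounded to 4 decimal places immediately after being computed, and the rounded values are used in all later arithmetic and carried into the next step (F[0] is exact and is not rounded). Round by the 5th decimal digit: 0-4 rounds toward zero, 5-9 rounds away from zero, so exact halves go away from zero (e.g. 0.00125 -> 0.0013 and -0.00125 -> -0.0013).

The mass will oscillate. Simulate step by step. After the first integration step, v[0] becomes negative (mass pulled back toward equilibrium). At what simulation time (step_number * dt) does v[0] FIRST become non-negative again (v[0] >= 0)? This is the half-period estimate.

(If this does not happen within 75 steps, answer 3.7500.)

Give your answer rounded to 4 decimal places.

Step 0: x=[7.3000] v=[0.0000]
Step 1: x=[7.2872] v=[-0.2563]
Step 2: x=[7.2617] v=[-0.5104]
Step 3: x=[7.2237] v=[-0.7601]
Step 4: x=[7.1735] v=[-1.0033]
Step 5: x=[7.1116] v=[-1.2379]
Step 6: x=[7.0385] v=[-1.4620]
Step 7: x=[6.9548] v=[-1.6736]
Step 8: x=[6.8613] v=[-1.8709]
Step 9: x=[6.7587] v=[-2.0522]
Step 10: x=[6.6479] v=[-2.2160]
Step 11: x=[6.5299] v=[-2.3609]
Step 12: x=[6.4056] v=[-2.4856]
Step 13: x=[6.2761] v=[-2.5891]
Step 14: x=[6.1426] v=[-2.6704]
Step 15: x=[6.0062] v=[-2.7289]
Step 16: x=[5.8680] v=[-2.7641]
Step 17: x=[5.7292] v=[-2.7757]
Step 18: x=[5.5910] v=[-2.7636]
Step 19: x=[5.4546] v=[-2.7279]
Step 20: x=[5.3212] v=[-2.6689]
Step 21: x=[5.1918] v=[-2.5871]
Step 22: x=[5.0676] v=[-2.4832]
Step 23: x=[4.9497] v=[-2.3581]
Step 24: x=[4.8391] v=[-2.2128]
Step 25: x=[4.7367] v=[-2.0486]
Step 26: x=[4.6434] v=[-1.8670]
Step 27: x=[4.5599] v=[-1.6694]
Step 28: x=[4.4870] v=[-1.4576]
Step 29: x=[4.4253] v=[-1.2333]
Step 30: x=[4.3754] v=[-0.9985]
Step 31: x=[4.3376] v=[-0.7551]
Step 32: x=[4.3123] v=[-0.5053]
Step 33: x=[4.2997] v=[-0.2512]
Step 34: x=[4.3000] v=[0.0051]
First v>=0 after going negative at step 34, time=1.7000

Answer: 1.7000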